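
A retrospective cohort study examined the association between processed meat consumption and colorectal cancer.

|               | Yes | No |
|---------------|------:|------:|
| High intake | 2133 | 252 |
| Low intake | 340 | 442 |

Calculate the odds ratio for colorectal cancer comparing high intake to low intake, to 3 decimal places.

11.004

Cells: a = 2133, b = 252, c = 340, d = 442.
OR = (a·d)/(b·c) = (2133 × 442) / (252 × 340) = 942786 / 85680 = 11.00357
The odds of colorectal cancer are about 11.00 times as high in the high intake group.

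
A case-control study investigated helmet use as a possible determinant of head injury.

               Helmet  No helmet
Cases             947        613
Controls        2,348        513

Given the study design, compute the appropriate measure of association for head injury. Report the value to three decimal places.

Reading the table with exposure as columns: a = 947 (Helmet, case), b = 2348 (Helmet, non-case), c = 613 (No helmet, case), d = 513.
This is a case-control study: participants were sampled on outcome status, so risks in the source population cannot be estimated directly — relative risk is not valid here. The odds ratio is the appropriate measure.
OR = (a·d)/(b·c) = (947 × 513) / (2348 × 613) = 485811 / 1439324 = 0.33753

0.338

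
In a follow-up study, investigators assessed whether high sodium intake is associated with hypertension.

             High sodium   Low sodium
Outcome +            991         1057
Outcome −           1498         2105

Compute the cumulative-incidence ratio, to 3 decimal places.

Reading the table with exposure as columns: a = 991 (High sodium, case), b = 1498 (High sodium, non-case), c = 1057 (Low sodium, case), d = 2105.
Risk in exposed = 991/2489 = 0.39815; risk in unexposed = 1057/3162 = 0.33428.
RR = 0.39815 / 0.33428 = 1.19107
The risk among the exposed is 1.19 times that among the unexposed.

1.191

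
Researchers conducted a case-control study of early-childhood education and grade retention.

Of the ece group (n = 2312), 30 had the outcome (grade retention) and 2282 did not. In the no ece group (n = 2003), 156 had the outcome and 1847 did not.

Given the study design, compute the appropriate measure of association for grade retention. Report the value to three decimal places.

From the description: a = 30, b = 2282, c = 156, d = 1847.
This is a case-control study: participants were sampled on outcome status, so risks in the source population cannot be estimated directly — relative risk is not valid here. The odds ratio is the appropriate measure.
OR = (a·d)/(b·c) = (30 × 1847) / (2282 × 156) = 55410 / 355992 = 0.15565

0.156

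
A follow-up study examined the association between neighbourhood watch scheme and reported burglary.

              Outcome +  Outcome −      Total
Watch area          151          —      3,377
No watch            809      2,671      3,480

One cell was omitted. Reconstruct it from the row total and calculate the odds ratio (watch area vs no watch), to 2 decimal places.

0.15

The missing cell is in the exposed row: 3377 − 151 = 3226.
So a = 151, b = 3226, c = 809, d = 2671.
OR = (a·d)/(b·c) = (151 × 2671) / (3226 × 809) = 403321 / 2609834 = 0.15454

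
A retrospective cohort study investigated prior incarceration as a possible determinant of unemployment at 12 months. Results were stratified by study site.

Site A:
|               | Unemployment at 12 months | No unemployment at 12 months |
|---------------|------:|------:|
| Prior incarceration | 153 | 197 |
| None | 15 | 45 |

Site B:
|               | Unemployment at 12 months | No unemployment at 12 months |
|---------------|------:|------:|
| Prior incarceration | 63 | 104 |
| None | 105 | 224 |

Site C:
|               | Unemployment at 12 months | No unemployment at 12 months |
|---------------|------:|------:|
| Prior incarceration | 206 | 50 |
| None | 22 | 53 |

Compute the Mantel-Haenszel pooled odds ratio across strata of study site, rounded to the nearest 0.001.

2.404

OR_MH = Σ(aᵢdᵢ/nᵢ) / Σ(bᵢcᵢ/nᵢ), where nᵢ is the stratum total.
Stratum 1 (Site A): n = 410; a·d/n = 153·45/410 = 16.7927; b·c/n = 197·15/410 = 7.2073
Stratum 2 (Site B): n = 496; a·d/n = 63·224/496 = 28.4516; b·c/n = 104·105/496 = 22.0161
Stratum 3 (Site C): n = 331; a·d/n = 206·53/331 = 32.9849; b·c/n = 50·22/331 = 3.3233
OR_MH = (16.7927 + 28.4516 + 32.9849) / (7.2073 + 22.0161 + 3.3233) = 78.2292 / 32.5467 = 2.40360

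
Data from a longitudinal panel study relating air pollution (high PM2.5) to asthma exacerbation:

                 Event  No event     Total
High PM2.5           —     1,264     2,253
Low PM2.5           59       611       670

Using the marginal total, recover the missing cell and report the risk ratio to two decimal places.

The missing cell is in the exposed row: 2253 − 1264 = 989.
So a = 989, b = 1264, c = 59, d = 611.
RR = [a/(a+b)] / [c/(c+d)] = (989/2253) / (59/670) = 0.43897/0.08806 = 4.98492

4.98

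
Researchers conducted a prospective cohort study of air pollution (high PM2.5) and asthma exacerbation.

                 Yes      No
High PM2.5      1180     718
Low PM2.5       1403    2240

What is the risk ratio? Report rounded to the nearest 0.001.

1.614

Cells: a = 1180, b = 718, c = 1403, d = 2240.
Risk in exposed = 1180/1898 = 0.62171; risk in unexposed = 1403/3643 = 0.38512.
RR = 0.62171 / 0.38512 = 1.61431
The risk among the exposed is 1.61 times that among the unexposed.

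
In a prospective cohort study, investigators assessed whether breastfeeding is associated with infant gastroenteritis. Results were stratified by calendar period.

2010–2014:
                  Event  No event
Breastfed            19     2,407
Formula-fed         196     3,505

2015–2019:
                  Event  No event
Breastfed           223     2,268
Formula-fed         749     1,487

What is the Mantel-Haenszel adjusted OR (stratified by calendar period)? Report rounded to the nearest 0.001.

OR_MH = Σ(aᵢdᵢ/nᵢ) / Σ(bᵢcᵢ/nᵢ), where nᵢ is the stratum total.
Stratum 1 (2010–2014): n = 6127; a·d/n = 19·3505/6127 = 10.8691; b·c/n = 2407·196/6127 = 76.9989
Stratum 2 (2015–2019): n = 4727; a·d/n = 223·1487/4727 = 70.1504; b·c/n = 2268·749/4727 = 359.3679
OR_MH = (10.8691 + 70.1504) / (76.9989 + 359.3679) = 81.0195 / 436.3667 = 0.18567

0.186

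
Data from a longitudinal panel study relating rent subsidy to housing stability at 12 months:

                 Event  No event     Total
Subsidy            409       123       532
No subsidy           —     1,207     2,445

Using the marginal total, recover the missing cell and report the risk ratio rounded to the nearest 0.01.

1.52

The missing cell is in the unexposed row: 2445 − 1207 = 1238.
So a = 409, b = 123, c = 1238, d = 1207.
RR = [a/(a+b)] / [c/(c+d)] = (409/532) / (1238/2445) = 0.76880/0.50634 = 1.51834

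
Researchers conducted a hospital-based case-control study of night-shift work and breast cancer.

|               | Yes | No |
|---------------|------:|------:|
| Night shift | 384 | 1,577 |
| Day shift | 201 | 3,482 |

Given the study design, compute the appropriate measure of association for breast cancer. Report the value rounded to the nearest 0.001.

Cells: a = 384, b = 1577, c = 201, d = 3482.
This is a hospital-based case-control study: participants were sampled on outcome status, so risks in the source population cannot be estimated directly — relative risk is not valid here. The odds ratio is the appropriate measure.
OR = (a·d)/(b·c) = (384 × 3482) / (1577 × 201) = 1337088 / 316977 = 4.21825

4.218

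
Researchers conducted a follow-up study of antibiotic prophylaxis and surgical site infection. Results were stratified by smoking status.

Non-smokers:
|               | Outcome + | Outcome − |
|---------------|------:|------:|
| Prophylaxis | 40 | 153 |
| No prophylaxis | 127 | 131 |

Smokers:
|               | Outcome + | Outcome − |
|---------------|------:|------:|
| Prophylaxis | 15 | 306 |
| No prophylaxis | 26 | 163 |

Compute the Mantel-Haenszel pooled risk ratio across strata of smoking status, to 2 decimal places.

0.40

RR_MH = Σ(aᵢ·n₀ᵢ/nᵢ) / Σ(cᵢ·n₁ᵢ/nᵢ), with n₁ᵢ = aᵢ+bᵢ (exposed), n₀ᵢ = cᵢ+dᵢ (unexposed), nᵢ = n₁ᵢ+n₀ᵢ.
Stratum 1 (Non-smokers): n₁ = 193, n₀ = 258, n = 451; a·n₀/n = 40·258/451 = 22.8825; c·n₁/n = 127·193/451 = 54.3481
Stratum 2 (Smokers): n₁ = 321, n₀ = 189, n = 510; a·n₀/n = 15·189/510 = 5.5588; c·n₁/n = 26·321/510 = 16.3647
RR_MH = (22.8825 + 5.5588) / (54.3481 + 16.3647) = 28.4413 / 70.7128 = 0.40221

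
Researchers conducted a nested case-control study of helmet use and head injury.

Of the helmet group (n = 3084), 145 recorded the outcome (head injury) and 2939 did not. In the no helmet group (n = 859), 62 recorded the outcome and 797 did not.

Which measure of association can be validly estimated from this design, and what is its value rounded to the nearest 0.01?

0.63

From the description: a = 145, b = 2939, c = 62, d = 797.
This is a nested case-control study: participants were sampled on outcome status, so risks in the source population cannot be estimated directly — relative risk is not valid here. The odds ratio is the appropriate measure.
OR = (a·d)/(b·c) = (145 × 797) / (2939 × 62) = 115565 / 182218 = 0.63421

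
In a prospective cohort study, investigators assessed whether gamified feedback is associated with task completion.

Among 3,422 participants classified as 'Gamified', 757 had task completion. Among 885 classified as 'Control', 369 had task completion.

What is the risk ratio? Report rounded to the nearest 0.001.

0.531

From the description: a = 757, b = 2665, c = 369, d = 516.
Risk in exposed = 757/3422 = 0.22122; risk in unexposed = 369/885 = 0.41695.
RR = 0.22122 / 0.41695 = 0.53056
The risk is 47% lower among the exposed than among the unexposed.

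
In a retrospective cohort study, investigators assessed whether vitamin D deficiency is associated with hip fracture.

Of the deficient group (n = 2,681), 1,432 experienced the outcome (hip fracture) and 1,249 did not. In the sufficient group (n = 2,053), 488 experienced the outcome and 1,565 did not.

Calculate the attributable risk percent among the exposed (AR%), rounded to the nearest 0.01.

55.50

From the description: a = 1432, b = 1249, c = 488, d = 1565.
Risk in exposed = 1432/2681 = 0.53413; risk in unexposed = 488/2053 = 0.23770.
RR = 0.53413/0.23770 = 2.24706
AR% = (RR − 1)/RR × 100 = (2.24706 − 1)/2.24706 × 100 = 55.4975%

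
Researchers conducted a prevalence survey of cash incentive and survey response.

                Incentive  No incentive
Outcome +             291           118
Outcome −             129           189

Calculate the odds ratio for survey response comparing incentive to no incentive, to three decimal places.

3.613

Reading the table with exposure as columns: a = 291 (Incentive, case), b = 129 (Incentive, non-case), c = 118 (No incentive, case), d = 189.
OR = (a·d)/(b·c) = (291 × 189) / (129 × 118) = 54999 / 15222 = 3.61313
The odds of survey response are about 3.61 times as high in the incentive group.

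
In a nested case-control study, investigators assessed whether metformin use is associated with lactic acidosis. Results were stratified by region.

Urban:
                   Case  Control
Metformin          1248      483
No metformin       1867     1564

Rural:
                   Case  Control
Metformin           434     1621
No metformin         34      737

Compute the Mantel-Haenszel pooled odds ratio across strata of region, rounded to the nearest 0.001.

OR_MH = Σ(aᵢdᵢ/nᵢ) / Σ(bᵢcᵢ/nᵢ), where nᵢ is the stratum total.
Stratum 1 (Urban): n = 5162; a·d/n = 1248·1564/5162 = 378.1232; b·c/n = 483·1867/5162 = 174.6922
Stratum 2 (Rural): n = 2826; a·d/n = 434·737/2826 = 113.1840; b·c/n = 1621·34/2826 = 19.5025
OR_MH = (378.1232 + 113.1840) / (174.6922 + 19.5025) = 491.3072 / 194.1947 = 2.52997

2.530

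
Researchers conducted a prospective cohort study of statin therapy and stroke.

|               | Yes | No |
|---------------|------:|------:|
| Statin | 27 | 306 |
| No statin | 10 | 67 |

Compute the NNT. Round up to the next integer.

21

Risk in treated group = 27/333 = 0.08108; risk in control = 10/77 = 0.12987.
Absolute risk reduction = 0.12987 − 0.08108 = 0.04879
NNT = 1 / ARR = 1 / 0.04879 = 20.496 → round up → 21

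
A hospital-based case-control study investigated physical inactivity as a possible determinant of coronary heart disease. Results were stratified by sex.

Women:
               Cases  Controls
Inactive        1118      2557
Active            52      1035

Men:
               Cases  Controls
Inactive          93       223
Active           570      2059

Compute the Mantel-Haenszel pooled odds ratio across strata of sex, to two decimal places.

4.33

OR_MH = Σ(aᵢdᵢ/nᵢ) / Σ(bᵢcᵢ/nᵢ), where nᵢ is the stratum total.
Stratum 1 (Women): n = 4762; a·d/n = 1118·1035/4762 = 242.9924; b·c/n = 2557·52/4762 = 27.9219
Stratum 2 (Men): n = 2945; a·d/n = 93·2059/2945 = 65.0211; b·c/n = 223·570/2945 = 43.1613
OR_MH = (242.9924 + 65.0211) / (27.9219 + 43.1613) = 308.0135 / 71.0832 = 4.33314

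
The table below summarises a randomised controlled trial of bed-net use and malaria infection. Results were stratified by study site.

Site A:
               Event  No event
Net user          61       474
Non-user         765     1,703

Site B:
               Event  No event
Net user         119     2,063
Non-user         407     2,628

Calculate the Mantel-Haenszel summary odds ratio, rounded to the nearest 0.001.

OR_MH = Σ(aᵢdᵢ/nᵢ) / Σ(bᵢcᵢ/nᵢ), where nᵢ is the stratum total.
Stratum 1 (Site A): n = 3003; a·d/n = 61·1703/3003 = 34.5931; b·c/n = 474·765/3003 = 120.7493
Stratum 2 (Site B): n = 5217; a·d/n = 119·2628/5217 = 59.9448; b·c/n = 2063·407/5217 = 160.9433
OR_MH = (34.5931 + 59.9448) / (120.7493 + 160.9433) = 94.5379 / 281.6925 = 0.33561

0.336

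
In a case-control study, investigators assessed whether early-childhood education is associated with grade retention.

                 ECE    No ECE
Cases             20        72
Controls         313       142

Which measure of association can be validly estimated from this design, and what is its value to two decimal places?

Reading the table with exposure as columns: a = 20 (ECE, case), b = 313 (ECE, non-case), c = 72 (No ECE, case), d = 142.
This is a case-control study: participants were sampled on outcome status, so risks in the source population cannot be estimated directly — relative risk is not valid here. The odds ratio is the appropriate measure.
OR = (a·d)/(b·c) = (20 × 142) / (313 × 72) = 2840 / 22536 = 0.12602

0.13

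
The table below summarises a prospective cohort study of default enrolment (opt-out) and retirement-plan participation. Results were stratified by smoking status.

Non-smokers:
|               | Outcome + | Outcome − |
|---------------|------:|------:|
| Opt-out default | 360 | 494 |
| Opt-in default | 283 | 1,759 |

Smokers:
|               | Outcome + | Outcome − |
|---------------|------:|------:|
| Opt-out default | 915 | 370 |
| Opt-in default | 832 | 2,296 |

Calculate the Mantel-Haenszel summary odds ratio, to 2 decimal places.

5.89

OR_MH = Σ(aᵢdᵢ/nᵢ) / Σ(bᵢcᵢ/nᵢ), where nᵢ is the stratum total.
Stratum 1 (Non-smokers): n = 2896; a·d/n = 360·1759/2896 = 218.6602; b·c/n = 494·283/2896 = 48.2742
Stratum 2 (Smokers): n = 4413; a·d/n = 915·2296/4413 = 476.0571; b·c/n = 370·832/4413 = 69.7575
OR_MH = (218.6602 + 476.0571) / (48.2742 + 69.7575) = 694.7173 / 118.0317 = 5.88585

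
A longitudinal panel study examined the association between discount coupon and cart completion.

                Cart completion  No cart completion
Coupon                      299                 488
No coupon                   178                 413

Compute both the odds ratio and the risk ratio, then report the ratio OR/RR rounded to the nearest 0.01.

1.13

Cells: a = 299, b = 488, c = 178, d = 413.
OR = (299·413)/(488·178) = 123487/86864 = 1.42161
Risk in exposed = 299/787 = 0.37992; risk in unexposed = 178/591 = 0.30118; RR = 1.26143
OR/RR = 1.42161 / 1.26143 = 1.12698
The outcome is not rare, so the OR lies further from 1 than the RR.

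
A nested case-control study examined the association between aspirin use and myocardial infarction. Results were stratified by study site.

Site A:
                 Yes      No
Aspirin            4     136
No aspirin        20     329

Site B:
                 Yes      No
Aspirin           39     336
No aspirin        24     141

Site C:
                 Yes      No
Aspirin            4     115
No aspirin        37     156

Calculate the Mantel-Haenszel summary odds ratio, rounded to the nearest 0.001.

0.436

OR_MH = Σ(aᵢdᵢ/nᵢ) / Σ(bᵢcᵢ/nᵢ), where nᵢ is the stratum total.
Stratum 1 (Site A): n = 489; a·d/n = 4·329/489 = 2.6912; b·c/n = 136·20/489 = 5.5624
Stratum 2 (Site B): n = 540; a·d/n = 39·141/540 = 10.1833; b·c/n = 336·24/540 = 14.9333
Stratum 3 (Site C): n = 312; a·d/n = 4·156/312 = 2.0000; b·c/n = 115·37/312 = 13.6378
OR_MH = (2.6912 + 10.1833 + 2.0000) / (5.5624 + 14.9333 + 13.6378) = 14.8745 / 34.1335 = 0.43578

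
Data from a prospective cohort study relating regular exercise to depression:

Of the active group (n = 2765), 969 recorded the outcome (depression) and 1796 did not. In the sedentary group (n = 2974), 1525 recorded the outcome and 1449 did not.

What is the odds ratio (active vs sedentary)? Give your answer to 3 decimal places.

0.513

From the description: a = 969, b = 1796, c = 1525, d = 1449.
OR = (a·d)/(b·c) = (969 × 1449) / (1796 × 1525) = 1404081 / 2738900 = 0.51264
Exposure is associated with lower odds of depression (OR = 0.51 < 1).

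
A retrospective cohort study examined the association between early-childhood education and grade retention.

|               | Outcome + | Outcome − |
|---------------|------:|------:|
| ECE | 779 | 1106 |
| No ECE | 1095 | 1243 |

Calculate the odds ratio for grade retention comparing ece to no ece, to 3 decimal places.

0.800

Cells: a = 779, b = 1106, c = 1095, d = 1243.
OR = (a·d)/(b·c) = (779 × 1243) / (1106 × 1095) = 968297 / 1211070 = 0.79954
Exposure is associated with lower odds of grade retention (OR = 0.80 < 1).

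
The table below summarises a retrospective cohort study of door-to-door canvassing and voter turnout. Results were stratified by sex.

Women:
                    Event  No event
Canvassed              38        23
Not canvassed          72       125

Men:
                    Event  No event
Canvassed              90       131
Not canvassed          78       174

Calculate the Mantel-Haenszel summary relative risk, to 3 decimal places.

RR_MH = Σ(aᵢ·n₀ᵢ/nᵢ) / Σ(cᵢ·n₁ᵢ/nᵢ), with n₁ᵢ = aᵢ+bᵢ (exposed), n₀ᵢ = cᵢ+dᵢ (unexposed), nᵢ = n₁ᵢ+n₀ᵢ.
Stratum 1 (Women): n₁ = 61, n₀ = 197, n = 258; a·n₀/n = 38·197/258 = 29.0155; c·n₁/n = 72·61/258 = 17.0233
Stratum 2 (Men): n₁ = 221, n₀ = 252, n = 473; a·n₀/n = 90·252/473 = 47.9493; c·n₁/n = 78·221/473 = 36.4440
RR_MH = (29.0155 + 47.9493) / (17.0233 + 36.4440) = 76.9648 / 53.4672 = 1.43948

1.439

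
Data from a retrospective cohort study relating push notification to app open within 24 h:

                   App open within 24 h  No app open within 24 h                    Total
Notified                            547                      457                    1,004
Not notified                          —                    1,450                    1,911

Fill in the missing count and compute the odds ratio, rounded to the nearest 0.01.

3.76

The missing cell is in the unexposed row: 1911 − 1450 = 461.
So a = 547, b = 457, c = 461, d = 1450.
OR = (a·d)/(b·c) = (547 × 1450) / (457 × 461) = 793150 / 210677 = 3.76477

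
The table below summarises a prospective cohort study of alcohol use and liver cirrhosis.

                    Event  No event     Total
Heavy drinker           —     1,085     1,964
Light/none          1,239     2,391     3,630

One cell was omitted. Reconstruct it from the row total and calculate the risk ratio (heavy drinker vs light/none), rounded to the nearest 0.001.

The missing cell is in the exposed row: 1964 − 1085 = 879.
So a = 879, b = 1085, c = 1239, d = 2391.
RR = [a/(a+b)] / [c/(c+d)] = (879/1964) / (1239/3630) = 0.44756/0.34132 = 1.31124

1.311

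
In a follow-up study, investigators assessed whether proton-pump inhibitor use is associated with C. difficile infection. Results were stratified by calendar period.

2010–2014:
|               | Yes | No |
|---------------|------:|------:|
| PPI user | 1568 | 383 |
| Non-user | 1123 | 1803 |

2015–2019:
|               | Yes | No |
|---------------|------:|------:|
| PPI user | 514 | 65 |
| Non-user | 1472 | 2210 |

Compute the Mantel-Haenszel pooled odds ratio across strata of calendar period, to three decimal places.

7.648

OR_MH = Σ(aᵢdᵢ/nᵢ) / Σ(bᵢcᵢ/nᵢ), where nᵢ is the stratum total.
Stratum 1 (2010–2014): n = 4877; a·d/n = 1568·1803/4877 = 579.6810; b·c/n = 383·1123/4877 = 88.1913
Stratum 2 (2015–2019): n = 4261; a·d/n = 514·2210/4261 = 266.5900; b·c/n = 65·1472/4261 = 22.4548
OR_MH = (579.6810 + 266.5900) / (88.1913 + 22.4548) = 846.2710 / 110.6461 = 7.64845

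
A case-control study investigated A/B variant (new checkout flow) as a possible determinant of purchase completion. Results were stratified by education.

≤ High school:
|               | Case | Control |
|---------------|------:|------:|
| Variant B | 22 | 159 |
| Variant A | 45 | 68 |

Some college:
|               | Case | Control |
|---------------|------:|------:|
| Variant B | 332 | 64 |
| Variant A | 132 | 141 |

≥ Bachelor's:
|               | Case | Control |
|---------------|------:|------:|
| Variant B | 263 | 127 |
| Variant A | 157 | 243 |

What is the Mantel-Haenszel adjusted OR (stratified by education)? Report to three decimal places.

2.507

OR_MH = Σ(aᵢdᵢ/nᵢ) / Σ(bᵢcᵢ/nᵢ), where nᵢ is the stratum total.
Stratum 1 (≤ High school): n = 294; a·d/n = 22·68/294 = 5.0884; b·c/n = 159·45/294 = 24.3367
Stratum 2 (Some college): n = 669; a·d/n = 332·141/669 = 69.9731; b·c/n = 64·132/669 = 12.6278
Stratum 3 (≥ Bachelor's): n = 790; a·d/n = 263·243/790 = 80.8975; b·c/n = 127·157/790 = 25.2392
OR_MH = (5.0884 + 69.9731 + 80.8975) / (24.3367 + 12.6278 + 25.2392) = 155.9590 / 62.2038 = 2.50723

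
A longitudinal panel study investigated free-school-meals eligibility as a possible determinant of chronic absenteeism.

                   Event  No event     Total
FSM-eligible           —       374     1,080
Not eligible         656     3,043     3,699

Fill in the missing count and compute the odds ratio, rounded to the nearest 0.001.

The missing cell is in the exposed row: 1080 − 374 = 706.
So a = 706, b = 374, c = 656, d = 3043.
OR = (a·d)/(b·c) = (706 × 3043) / (374 × 656) = 2148358 / 245344 = 8.75651

8.757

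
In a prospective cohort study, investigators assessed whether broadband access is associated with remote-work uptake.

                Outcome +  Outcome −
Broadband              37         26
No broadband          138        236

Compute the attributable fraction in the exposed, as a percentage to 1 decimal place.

Cells: a = 37, b = 26, c = 138, d = 236.
Risk in exposed = 37/63 = 0.58730; risk in unexposed = 138/374 = 0.36898.
RR = 0.58730/0.36898 = 1.59167
AR% = (RR − 1)/RR × 100 = (1.59167 − 1)/1.59167 × 100 = 37.1730%

37.2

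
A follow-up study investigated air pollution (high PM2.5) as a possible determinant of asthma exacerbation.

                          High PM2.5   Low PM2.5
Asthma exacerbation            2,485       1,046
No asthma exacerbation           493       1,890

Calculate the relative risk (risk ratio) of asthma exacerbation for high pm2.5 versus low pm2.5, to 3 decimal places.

Reading the table with exposure as columns: a = 2485 (High PM2.5, case), b = 493 (High PM2.5, non-case), c = 1046 (Low PM2.5, case), d = 1890.
Risk in exposed = 2485/2978 = 0.83445; risk in unexposed = 1046/2936 = 0.35627.
RR = 0.83445 / 0.35627 = 2.34221
The risk among the exposed is 2.34 times that among the unexposed.

2.342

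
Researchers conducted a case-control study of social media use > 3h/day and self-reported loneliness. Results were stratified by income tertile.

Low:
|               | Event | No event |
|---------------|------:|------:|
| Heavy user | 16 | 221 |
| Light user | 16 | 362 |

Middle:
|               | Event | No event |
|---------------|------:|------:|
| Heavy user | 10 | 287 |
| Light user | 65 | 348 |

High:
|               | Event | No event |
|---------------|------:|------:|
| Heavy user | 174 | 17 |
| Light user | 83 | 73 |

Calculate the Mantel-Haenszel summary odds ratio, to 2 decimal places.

1.41

OR_MH = Σ(aᵢdᵢ/nᵢ) / Σ(bᵢcᵢ/nᵢ), where nᵢ is the stratum total.
Stratum 1 (Low): n = 615; a·d/n = 16·362/615 = 9.4179; b·c/n = 221·16/615 = 5.7496
Stratum 2 (Middle): n = 710; a·d/n = 10·348/710 = 4.9014; b·c/n = 287·65/710 = 26.2746
Stratum 3 (High): n = 347; a·d/n = 174·73/347 = 36.6052; b·c/n = 17·83/347 = 4.0663
OR_MH = (9.4179 + 4.9014 + 36.6052) / (5.7496 + 26.2746 + 4.0663) = 50.9245 / 36.0905 = 1.41102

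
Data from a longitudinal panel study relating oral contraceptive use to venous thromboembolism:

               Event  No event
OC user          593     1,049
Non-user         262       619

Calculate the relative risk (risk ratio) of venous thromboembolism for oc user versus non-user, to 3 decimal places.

Cells: a = 593, b = 1049, c = 262, d = 619.
Risk in exposed = 593/1642 = 0.36114; risk in unexposed = 262/881 = 0.29739.
RR = 0.36114 / 0.29739 = 1.21438
The risk among the exposed is 1.21 times that among the unexposed.

1.214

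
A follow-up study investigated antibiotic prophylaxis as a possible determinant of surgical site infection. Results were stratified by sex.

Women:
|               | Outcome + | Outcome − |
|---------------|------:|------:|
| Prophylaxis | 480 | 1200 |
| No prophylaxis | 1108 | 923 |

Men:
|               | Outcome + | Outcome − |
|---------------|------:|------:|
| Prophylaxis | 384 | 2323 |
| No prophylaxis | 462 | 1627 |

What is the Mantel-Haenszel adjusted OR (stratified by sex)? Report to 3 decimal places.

0.429

OR_MH = Σ(aᵢdᵢ/nᵢ) / Σ(bᵢcᵢ/nᵢ), where nᵢ is the stratum total.
Stratum 1 (Women): n = 3711; a·d/n = 480·923/3711 = 119.3856; b·c/n = 1200·1108/3711 = 358.2862
Stratum 2 (Men): n = 4796; a·d/n = 384·1627/4796 = 130.2686; b·c/n = 2323·462/4796 = 223.7752
OR_MH = (119.3856 + 130.2686) / (358.2862 + 223.7752) = 249.6542 / 582.0614 = 0.42891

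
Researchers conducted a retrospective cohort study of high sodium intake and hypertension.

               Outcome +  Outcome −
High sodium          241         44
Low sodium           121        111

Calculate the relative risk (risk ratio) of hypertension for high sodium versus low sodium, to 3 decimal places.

Cells: a = 241, b = 44, c = 121, d = 111.
Risk in exposed = 241/285 = 0.84561; risk in unexposed = 121/232 = 0.52155.
RR = 0.84561 / 0.52155 = 1.62134
The risk among the exposed is 1.62 times that among the unexposed.

1.621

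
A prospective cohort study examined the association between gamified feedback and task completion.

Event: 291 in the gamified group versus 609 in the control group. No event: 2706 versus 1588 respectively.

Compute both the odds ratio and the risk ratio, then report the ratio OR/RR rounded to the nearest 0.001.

From the description: a = 291, b = 2706, c = 609, d = 1588.
OR = (291·1588)/(2706·609) = 462108/1647954 = 0.28041
Risk in exposed = 291/2997 = 0.09710; risk in unexposed = 609/2197 = 0.27720; RR = 0.35028
OR/RR = 0.28041 / 0.35028 = 0.80053
The outcome is not rare, so the OR lies further from 1 than the RR.

0.801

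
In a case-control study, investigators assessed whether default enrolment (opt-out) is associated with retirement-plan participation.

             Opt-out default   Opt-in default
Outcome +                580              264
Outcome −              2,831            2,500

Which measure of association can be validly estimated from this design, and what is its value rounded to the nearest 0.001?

Reading the table with exposure as columns: a = 580 (Opt-out default, case), b = 2831 (Opt-out default, non-case), c = 264 (Opt-in default, case), d = 2500.
This is a case-control study: participants were sampled on outcome status, so risks in the source population cannot be estimated directly — relative risk is not valid here. The odds ratio is the appropriate measure.
OR = (a·d)/(b·c) = (580 × 2500) / (2831 × 264) = 1450000 / 747384 = 1.94010

1.940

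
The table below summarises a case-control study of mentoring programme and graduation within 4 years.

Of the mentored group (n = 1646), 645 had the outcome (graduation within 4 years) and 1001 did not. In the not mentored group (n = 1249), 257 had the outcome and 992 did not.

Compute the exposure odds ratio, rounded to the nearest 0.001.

From the description: a = 645, b = 1001, c = 257, d = 992.
OR = (a·d)/(b·c) = (645 × 992) / (1001 × 257) = 639840 / 257257 = 2.48716
The odds of graduation within 4 years are about 2.49 times as high in the mentored group.

2.487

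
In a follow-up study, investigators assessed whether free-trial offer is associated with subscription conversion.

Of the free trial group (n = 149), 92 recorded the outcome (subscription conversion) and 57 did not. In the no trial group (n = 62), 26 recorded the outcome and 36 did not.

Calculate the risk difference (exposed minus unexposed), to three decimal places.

From the description: a = 92, b = 57, c = 26, d = 36.
Risk in exposed = 92/149 = 0.617450; risk in unexposed = 26/62 = 0.419355.
Risk difference = 0.617450 − 0.419355 = 0.198095

0.198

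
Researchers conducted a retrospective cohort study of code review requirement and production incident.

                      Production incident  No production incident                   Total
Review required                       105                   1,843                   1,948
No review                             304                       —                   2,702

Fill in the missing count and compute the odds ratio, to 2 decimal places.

The missing cell is in the unexposed row: 2702 − 304 = 2398.
So a = 105, b = 1843, c = 304, d = 2398.
OR = (a·d)/(b·c) = (105 × 2398) / (1843 × 304) = 251790 / 560272 = 0.44941

0.45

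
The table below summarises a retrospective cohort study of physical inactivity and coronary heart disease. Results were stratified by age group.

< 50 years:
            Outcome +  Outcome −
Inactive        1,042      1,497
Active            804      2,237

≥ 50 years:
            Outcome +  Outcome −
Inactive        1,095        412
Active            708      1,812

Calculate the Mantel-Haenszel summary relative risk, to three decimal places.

1.987

RR_MH = Σ(aᵢ·n₀ᵢ/nᵢ) / Σ(cᵢ·n₁ᵢ/nᵢ), with n₁ᵢ = aᵢ+bᵢ (exposed), n₀ᵢ = cᵢ+dᵢ (unexposed), nᵢ = n₁ᵢ+n₀ᵢ.
Stratum 1 (< 50 years): n₁ = 2539, n₀ = 3041, n = 5580; a·n₀/n = 1042·3041/5580 = 567.8713; c·n₁/n = 804·2539/5580 = 365.8344
Stratum 2 (≥ 50 years): n₁ = 1507, n₀ = 2520, n = 4027; a·n₀/n = 1095·2520/4027 = 685.2247; c·n₁/n = 708·1507/4027 = 264.9506
RR_MH = (567.8713 + 685.2247) / (365.8344 + 264.9506) = 1253.0961 / 630.7850 = 1.98657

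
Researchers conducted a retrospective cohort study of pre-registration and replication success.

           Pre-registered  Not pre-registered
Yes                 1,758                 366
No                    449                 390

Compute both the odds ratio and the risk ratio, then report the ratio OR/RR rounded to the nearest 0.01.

Reading the table with exposure as columns: a = 1758 (Pre-registered, case), b = 449 (Pre-registered, non-case), c = 366 (Not pre-registered, case), d = 390.
OR = (1758·390)/(449·366) = 685620/164334 = 4.17211
Risk in exposed = 1758/2207 = 0.79656; risk in unexposed = 366/756 = 0.48413; RR = 1.64535
OR/RR = 4.17211 / 1.64535 = 2.53571
The outcome is not rare, so the OR lies further from 1 than the RR.

2.54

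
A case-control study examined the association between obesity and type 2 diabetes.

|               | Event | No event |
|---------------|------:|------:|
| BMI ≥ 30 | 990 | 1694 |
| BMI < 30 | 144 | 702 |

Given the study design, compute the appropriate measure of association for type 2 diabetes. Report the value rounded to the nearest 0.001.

2.849

Cells: a = 990, b = 1694, c = 144, d = 702.
This is a case-control study: participants were sampled on outcome status, so risks in the source population cannot be estimated directly — relative risk is not valid here. The odds ratio is the appropriate measure.
OR = (a·d)/(b·c) = (990 × 702) / (1694 × 144) = 694980 / 243936 = 2.84903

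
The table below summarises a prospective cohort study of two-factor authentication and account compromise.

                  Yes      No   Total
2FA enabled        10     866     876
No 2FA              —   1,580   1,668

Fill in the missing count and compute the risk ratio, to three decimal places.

0.216

The missing cell is in the unexposed row: 1668 − 1580 = 88.
So a = 10, b = 866, c = 88, d = 1580.
RR = [a/(a+b)] / [c/(c+d)] = (10/876) / (88/1668) = 0.01142/0.05276 = 0.21638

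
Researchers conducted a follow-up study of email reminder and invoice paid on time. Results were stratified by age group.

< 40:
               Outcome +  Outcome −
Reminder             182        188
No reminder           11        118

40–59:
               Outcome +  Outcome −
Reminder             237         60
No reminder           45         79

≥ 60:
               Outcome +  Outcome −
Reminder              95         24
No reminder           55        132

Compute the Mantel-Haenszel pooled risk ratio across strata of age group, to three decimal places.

RR_MH = Σ(aᵢ·n₀ᵢ/nᵢ) / Σ(cᵢ·n₁ᵢ/nᵢ), with n₁ᵢ = aᵢ+bᵢ (exposed), n₀ᵢ = cᵢ+dᵢ (unexposed), nᵢ = n₁ᵢ+n₀ᵢ.
Stratum 1 (< 40): n₁ = 370, n₀ = 129, n = 499; a·n₀/n = 182·129/499 = 47.0501; c·n₁/n = 11·370/499 = 8.1563
Stratum 2 (40–59): n₁ = 297, n₀ = 124, n = 421; a·n₀/n = 237·124/421 = 69.8052; c·n₁/n = 45·297/421 = 31.7458
Stratum 3 (≥ 60): n₁ = 119, n₀ = 187, n = 306; a·n₀/n = 95·187/306 = 58.0556; c·n₁/n = 55·119/306 = 21.3889
RR_MH = (47.0501 + 69.8052 + 58.0556) / (8.1563 + 31.7458 + 21.3889) = 174.9109 / 61.2910 = 2.85378

2.854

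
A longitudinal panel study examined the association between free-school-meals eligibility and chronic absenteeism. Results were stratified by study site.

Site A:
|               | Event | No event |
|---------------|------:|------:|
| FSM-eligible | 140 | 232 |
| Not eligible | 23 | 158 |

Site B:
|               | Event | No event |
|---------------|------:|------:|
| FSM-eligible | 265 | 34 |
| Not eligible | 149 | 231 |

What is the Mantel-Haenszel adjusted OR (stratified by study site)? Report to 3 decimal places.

7.607

OR_MH = Σ(aᵢdᵢ/nᵢ) / Σ(bᵢcᵢ/nᵢ), where nᵢ is the stratum total.
Stratum 1 (Site A): n = 553; a·d/n = 140·158/553 = 40.0000; b·c/n = 232·23/553 = 9.6492
Stratum 2 (Site B): n = 679; a·d/n = 265·231/679 = 90.1546; b·c/n = 34·149/679 = 7.4610
OR_MH = (40.0000 + 90.1546) / (9.6492 + 7.4610) = 130.1546 / 17.1102 = 7.60686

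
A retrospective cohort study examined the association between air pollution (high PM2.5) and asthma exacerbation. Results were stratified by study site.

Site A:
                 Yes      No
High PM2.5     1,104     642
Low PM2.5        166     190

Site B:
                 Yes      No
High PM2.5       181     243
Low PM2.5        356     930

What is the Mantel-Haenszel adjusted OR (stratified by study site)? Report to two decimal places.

1.96

OR_MH = Σ(aᵢdᵢ/nᵢ) / Σ(bᵢcᵢ/nᵢ), where nᵢ is the stratum total.
Stratum 1 (Site A): n = 2102; a·d/n = 1104·190/2102 = 99.7907; b·c/n = 642·166/2102 = 50.7003
Stratum 2 (Site B): n = 1710; a·d/n = 181·930/1710 = 98.4386; b·c/n = 243·356/1710 = 50.5895
OR_MH = (99.7907 + 98.4386) / (50.7003 + 50.5895) = 198.2293 / 101.2898 = 1.95705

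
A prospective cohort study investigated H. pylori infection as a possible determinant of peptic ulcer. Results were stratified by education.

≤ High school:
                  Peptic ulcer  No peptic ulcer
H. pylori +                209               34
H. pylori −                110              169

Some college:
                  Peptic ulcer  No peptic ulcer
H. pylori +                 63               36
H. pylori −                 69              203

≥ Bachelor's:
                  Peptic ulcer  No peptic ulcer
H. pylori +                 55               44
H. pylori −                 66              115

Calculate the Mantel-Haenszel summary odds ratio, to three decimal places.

5.147

OR_MH = Σ(aᵢdᵢ/nᵢ) / Σ(bᵢcᵢ/nᵢ), where nᵢ is the stratum total.
Stratum 1 (≤ High school): n = 522; a·d/n = 209·169/522 = 67.6648; b·c/n = 34·110/522 = 7.1648
Stratum 2 (Some college): n = 371; a·d/n = 63·203/371 = 34.4717; b·c/n = 36·69/371 = 6.6954
Stratum 3 (≥ Bachelor's): n = 280; a·d/n = 55·115/280 = 22.5893; b·c/n = 44·66/280 = 10.3714
OR_MH = (67.6648 + 34.4717 + 22.5893) / (7.1648 + 6.6954 + 10.3714) = 124.7257 / 24.2316 = 5.14724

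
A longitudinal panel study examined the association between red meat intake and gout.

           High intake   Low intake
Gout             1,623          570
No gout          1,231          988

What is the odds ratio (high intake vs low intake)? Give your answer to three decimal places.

Reading the table with exposure as columns: a = 1623 (High intake, case), b = 1231 (High intake, non-case), c = 570 (Low intake, case), d = 988.
OR = (a·d)/(b·c) = (1623 × 988) / (1231 × 570) = 1603524 / 701670 = 2.28530
The odds of gout are about 2.29 times as high in the high intake group.

2.285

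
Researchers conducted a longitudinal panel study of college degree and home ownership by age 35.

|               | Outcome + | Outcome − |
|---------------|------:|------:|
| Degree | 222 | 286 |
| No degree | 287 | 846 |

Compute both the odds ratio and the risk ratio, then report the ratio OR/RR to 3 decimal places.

Cells: a = 222, b = 286, c = 287, d = 846.
OR = (222·846)/(286·287) = 187812/82082 = 2.28810
Risk in exposed = 222/508 = 0.43701; risk in unexposed = 287/1133 = 0.25331; RR = 1.72519
OR/RR = 2.28810 / 1.72519 = 1.32629
The outcome is not rare, so the OR lies further from 1 than the RR.

1.326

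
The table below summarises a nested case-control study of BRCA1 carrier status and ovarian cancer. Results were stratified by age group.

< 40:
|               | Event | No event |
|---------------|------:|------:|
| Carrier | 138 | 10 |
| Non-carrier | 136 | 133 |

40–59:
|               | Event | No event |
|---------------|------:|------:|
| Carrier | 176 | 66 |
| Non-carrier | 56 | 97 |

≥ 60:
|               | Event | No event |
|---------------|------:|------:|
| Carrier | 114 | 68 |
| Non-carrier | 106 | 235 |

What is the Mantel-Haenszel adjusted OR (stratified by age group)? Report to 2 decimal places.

5.24

OR_MH = Σ(aᵢdᵢ/nᵢ) / Σ(bᵢcᵢ/nᵢ), where nᵢ is the stratum total.
Stratum 1 (< 40): n = 417; a·d/n = 138·133/417 = 44.0144; b·c/n = 10·136/417 = 3.2614
Stratum 2 (40–59): n = 395; a·d/n = 176·97/395 = 43.2203; b·c/n = 66·56/395 = 9.3570
Stratum 3 (≥ 60): n = 523; a·d/n = 114·235/523 = 51.2237; b·c/n = 68·106/523 = 13.7820
OR_MH = (44.0144 + 43.2203 + 51.2237) / (3.2614 + 9.3570 + 13.7820) = 138.4584 / 26.4004 = 5.24456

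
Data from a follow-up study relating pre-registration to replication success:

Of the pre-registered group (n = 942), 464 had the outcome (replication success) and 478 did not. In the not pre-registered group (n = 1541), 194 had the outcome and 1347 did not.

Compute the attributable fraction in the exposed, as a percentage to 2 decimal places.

74.44

From the description: a = 464, b = 478, c = 194, d = 1347.
Risk in exposed = 464/942 = 0.49257; risk in unexposed = 194/1541 = 0.12589.
RR = 0.49257/0.12589 = 3.91262
AR% = (RR − 1)/RR × 100 = (3.91262 − 1)/3.91262 × 100 = 74.4417%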